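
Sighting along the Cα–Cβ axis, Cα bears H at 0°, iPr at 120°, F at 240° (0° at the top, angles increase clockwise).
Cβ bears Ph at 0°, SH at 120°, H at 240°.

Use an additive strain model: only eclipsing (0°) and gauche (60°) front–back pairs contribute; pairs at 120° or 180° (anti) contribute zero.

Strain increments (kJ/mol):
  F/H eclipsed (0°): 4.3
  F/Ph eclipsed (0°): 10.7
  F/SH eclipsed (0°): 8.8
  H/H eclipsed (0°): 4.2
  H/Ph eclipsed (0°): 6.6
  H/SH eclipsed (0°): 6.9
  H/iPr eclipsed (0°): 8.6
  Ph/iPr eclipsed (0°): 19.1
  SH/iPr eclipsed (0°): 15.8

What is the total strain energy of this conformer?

This conformer is eclipsed. H at 0° is eclipsed with Ph at 0° (6.6); iPr at 120° is eclipsed with SH at 120° (15.8); F at 240° is eclipsed with H at 240° (4.3). Total 26.7 kJ/mol.

26.7 kJ/mol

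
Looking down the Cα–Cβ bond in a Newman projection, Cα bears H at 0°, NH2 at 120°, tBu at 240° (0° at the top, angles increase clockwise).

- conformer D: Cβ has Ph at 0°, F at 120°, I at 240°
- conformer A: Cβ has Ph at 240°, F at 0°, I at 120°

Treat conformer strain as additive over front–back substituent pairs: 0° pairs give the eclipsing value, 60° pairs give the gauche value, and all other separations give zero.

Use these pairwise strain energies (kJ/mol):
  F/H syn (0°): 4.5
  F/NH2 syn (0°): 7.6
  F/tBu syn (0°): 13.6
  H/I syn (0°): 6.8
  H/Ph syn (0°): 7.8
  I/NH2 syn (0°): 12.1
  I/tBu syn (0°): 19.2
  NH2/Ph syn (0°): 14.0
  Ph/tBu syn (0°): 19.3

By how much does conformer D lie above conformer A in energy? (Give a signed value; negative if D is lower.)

-1.3 kJ/mol

D is eclipsed. H at 0° is eclipsed with Ph at 0° (7.8); NH2 at 120° is eclipsed with F at 120° (7.6); tBu at 240° is eclipsed with I at 240° (19.2). Total 34.6 kJ/mol.
A is eclipsed. H at 0° is eclipsed with F at 0° (4.5); NH2 at 120° is eclipsed with I at 120° (12.1); tBu at 240° is eclipsed with Ph at 240° (19.3). Total 35.9 kJ/mol.
E(D) − E(A) = 34.6 − 35.9 = -1.3 kJ/mol.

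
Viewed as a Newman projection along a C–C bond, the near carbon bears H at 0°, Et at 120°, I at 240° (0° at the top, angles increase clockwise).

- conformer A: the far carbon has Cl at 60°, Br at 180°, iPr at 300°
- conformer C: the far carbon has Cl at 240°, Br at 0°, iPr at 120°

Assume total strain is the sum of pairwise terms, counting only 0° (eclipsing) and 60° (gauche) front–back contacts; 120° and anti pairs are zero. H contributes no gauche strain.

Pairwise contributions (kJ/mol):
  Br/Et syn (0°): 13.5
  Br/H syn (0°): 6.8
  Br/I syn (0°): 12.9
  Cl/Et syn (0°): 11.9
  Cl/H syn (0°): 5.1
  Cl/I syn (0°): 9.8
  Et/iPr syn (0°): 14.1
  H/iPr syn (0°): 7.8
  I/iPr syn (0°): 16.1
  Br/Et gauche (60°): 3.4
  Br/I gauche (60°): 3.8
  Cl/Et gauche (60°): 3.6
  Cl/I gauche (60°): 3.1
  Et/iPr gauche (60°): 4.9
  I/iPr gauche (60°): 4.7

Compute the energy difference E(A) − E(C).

A (staggered): Et(120°)/Cl(60°) gauche 3.6; Et(120°)/Br(180°) gauche 3.4; I(240°)/Br(180°) gauche 3.8; I(240°)/iPr(300°) gauche 4.7 → 15.5 kJ/mol.
C (eclipsed): H(0°)/Br(0°) eclipsed 6.8; Et(120°)/iPr(120°) eclipsed 14.1; I(240°)/Cl(240°) eclipsed 9.8 → 30.7 kJ/mol.
E(A) − E(C) = 15.5 − 30.7 = -15.2 kJ/mol.

-15.2 kJ/mol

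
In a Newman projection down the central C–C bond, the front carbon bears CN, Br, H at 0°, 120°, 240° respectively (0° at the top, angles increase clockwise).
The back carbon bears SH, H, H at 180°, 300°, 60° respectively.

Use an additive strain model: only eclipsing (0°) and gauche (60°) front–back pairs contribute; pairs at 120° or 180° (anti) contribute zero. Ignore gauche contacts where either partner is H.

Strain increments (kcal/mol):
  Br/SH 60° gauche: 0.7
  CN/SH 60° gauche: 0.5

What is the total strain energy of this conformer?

0.7 kcal/mol

This conformer is staggered. Br at 120° is gauche with SH at 180° (0.7). Total 0.7 kcal/mol.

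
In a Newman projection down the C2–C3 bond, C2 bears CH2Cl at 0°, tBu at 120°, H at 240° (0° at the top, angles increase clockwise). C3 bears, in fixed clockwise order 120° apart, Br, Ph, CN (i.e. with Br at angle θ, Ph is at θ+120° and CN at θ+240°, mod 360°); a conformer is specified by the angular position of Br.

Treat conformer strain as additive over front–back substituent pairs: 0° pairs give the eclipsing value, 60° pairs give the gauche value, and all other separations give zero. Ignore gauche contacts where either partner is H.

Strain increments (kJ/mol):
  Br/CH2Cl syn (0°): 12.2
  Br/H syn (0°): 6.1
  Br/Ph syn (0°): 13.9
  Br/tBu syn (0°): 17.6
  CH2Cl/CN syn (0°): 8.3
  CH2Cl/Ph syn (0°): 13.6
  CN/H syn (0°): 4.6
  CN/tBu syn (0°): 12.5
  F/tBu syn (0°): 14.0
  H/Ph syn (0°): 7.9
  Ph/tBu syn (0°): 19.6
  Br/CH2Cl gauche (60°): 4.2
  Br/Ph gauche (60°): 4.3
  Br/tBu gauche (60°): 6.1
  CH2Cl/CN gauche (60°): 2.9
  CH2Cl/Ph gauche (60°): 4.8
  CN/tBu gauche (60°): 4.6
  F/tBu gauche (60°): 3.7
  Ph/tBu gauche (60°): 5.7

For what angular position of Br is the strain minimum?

Br at 0° is eclipsed. CH2Cl at 0° is eclipsed with Br at 0° (12.2); tBu at 120° is eclipsed with Ph at 120° (19.6); H at 240° is eclipsed with CN at 240° (4.6). Total 36.4 kJ/mol.
Br at 60° is staggered. CH2Cl at 0° is gauche with Br at 60° (4.2); CH2Cl at 0° is gauche with CN at 300° (2.9); tBu at 120° is gauche with Br at 60° (6.1); tBu at 120° is gauche with Ph at 180° (5.7). Total 18.9 kJ/mol.
Br at 120° is eclipsed. CH2Cl at 0° is eclipsed with CN at 0° (8.3); tBu at 120° is eclipsed with Br at 120° (17.6); H at 240° is eclipsed with Ph at 240° (7.9). Total 33.8 kJ/mol.
Br at 180° is staggered. CH2Cl at 0° is gauche with Ph at 300° (4.8); CH2Cl at 0° is gauche with CN at 60° (2.9); tBu at 120° is gauche with Br at 180° (6.1); tBu at 120° is gauche with CN at 60° (4.6). Total 18.4 kJ/mol.
Br at 240° is eclipsed. CH2Cl at 0° is eclipsed with Ph at 0° (13.6); tBu at 120° is eclipsed with CN at 120° (12.5); H at 240° is eclipsed with Br at 240° (6.1). Total 32.2 kJ/mol.
Br at 300° is staggered. CH2Cl at 0° is gauche with Br at 300° (4.2); CH2Cl at 0° is gauche with Ph at 60° (4.8); tBu at 120° is gauche with Ph at 60° (5.7); tBu at 120° is gauche with CN at 180° (4.6). Total 19.3 kJ/mol.
The minimum (18.4 kJ/mol) occurs with Br at 180°.

180°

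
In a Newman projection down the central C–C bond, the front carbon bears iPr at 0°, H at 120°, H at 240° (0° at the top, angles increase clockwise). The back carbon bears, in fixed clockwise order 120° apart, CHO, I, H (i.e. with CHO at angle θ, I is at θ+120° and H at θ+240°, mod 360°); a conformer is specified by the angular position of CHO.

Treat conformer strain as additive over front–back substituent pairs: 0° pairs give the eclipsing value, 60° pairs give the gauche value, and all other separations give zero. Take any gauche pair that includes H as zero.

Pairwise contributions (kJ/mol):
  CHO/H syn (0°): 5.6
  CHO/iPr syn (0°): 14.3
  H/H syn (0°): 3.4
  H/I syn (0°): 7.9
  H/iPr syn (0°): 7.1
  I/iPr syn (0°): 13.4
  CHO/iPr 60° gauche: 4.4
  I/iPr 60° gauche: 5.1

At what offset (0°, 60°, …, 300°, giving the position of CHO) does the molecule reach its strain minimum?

60°

CHO at 0° (eclipsed): iPr(0°)/CHO(0°) eclipsed 14.3; H(120°)/I(120°) eclipsed 7.9; H(240°)/H(240°) eclipsed 3.4 → 25.6 kJ/mol.
CHO at 60° (staggered): iPr(0°)/CHO(60°) gauche 4.4 → 4.4 kJ/mol.
CHO at 120° (eclipsed): iPr(0°)/H(0°) eclipsed 7.1; H(120°)/CHO(120°) eclipsed 5.6; H(240°)/I(240°) eclipsed 7.9 → 20.6 kJ/mol.
CHO at 180° (staggered): iPr(0°)/I(300°) gauche 5.1 → 5.1 kJ/mol.
CHO at 240° (eclipsed): iPr(0°)/I(0°) eclipsed 13.4; H(120°)/H(120°) eclipsed 3.4; H(240°)/CHO(240°) eclipsed 5.6 → 22.4 kJ/mol.
CHO at 300° (staggered): iPr(0°)/CHO(300°) gauche 4.4; iPr(0°)/I(60°) gauche 5.1 → 9.5 kJ/mol.
The minimum (4.4 kJ/mol) occurs with CHO at 60°.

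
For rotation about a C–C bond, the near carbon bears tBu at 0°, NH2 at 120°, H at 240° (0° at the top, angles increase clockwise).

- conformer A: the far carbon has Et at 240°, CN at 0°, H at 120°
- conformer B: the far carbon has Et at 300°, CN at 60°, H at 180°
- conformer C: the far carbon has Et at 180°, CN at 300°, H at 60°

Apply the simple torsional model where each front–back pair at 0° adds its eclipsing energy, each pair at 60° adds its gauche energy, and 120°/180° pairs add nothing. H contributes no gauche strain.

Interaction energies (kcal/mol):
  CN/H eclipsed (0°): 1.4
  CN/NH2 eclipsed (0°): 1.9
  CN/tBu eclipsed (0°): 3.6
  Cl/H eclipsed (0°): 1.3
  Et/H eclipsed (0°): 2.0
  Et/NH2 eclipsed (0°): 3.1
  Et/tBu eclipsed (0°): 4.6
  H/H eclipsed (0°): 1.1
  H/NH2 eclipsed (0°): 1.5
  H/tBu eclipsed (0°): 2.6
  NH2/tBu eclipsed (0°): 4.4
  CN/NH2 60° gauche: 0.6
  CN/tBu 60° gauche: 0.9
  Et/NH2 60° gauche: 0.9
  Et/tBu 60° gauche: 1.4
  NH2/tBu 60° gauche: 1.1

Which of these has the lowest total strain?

A (eclipsed): tBu(0°)/CN(0°) eclipsed 3.6; NH2(120°)/H(120°) eclipsed 1.5; H(240°)/Et(240°) eclipsed 2.0 → 7.1 kcal/mol.
B (staggered): tBu(0°)/Et(300°) gauche 1.4; tBu(0°)/CN(60°) gauche 0.9; NH2(120°)/CN(60°) gauche 0.6 → 2.9 kcal/mol.
C (staggered): tBu(0°)/CN(300°) gauche 0.9; NH2(120°)/Et(180°) gauche 0.9 → 1.8 kcal/mol.
C has the lowest total (1.8 kcal/mol).

C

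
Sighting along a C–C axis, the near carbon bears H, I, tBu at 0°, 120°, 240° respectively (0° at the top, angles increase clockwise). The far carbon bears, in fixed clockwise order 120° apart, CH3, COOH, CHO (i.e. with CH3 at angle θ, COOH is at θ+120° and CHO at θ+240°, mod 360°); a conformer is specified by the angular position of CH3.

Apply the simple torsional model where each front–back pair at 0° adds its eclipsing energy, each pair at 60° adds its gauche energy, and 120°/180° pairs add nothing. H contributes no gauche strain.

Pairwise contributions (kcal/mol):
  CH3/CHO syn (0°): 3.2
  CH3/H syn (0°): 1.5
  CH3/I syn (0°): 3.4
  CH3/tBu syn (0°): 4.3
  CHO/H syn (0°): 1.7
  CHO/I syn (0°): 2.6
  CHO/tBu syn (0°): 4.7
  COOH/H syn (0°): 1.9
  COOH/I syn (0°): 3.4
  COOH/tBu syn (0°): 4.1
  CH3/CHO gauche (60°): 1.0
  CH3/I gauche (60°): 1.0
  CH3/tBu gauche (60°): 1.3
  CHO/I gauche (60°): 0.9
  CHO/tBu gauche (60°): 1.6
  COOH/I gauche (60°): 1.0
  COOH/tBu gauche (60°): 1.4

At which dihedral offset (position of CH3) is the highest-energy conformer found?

CH3 at 0° (eclipsed): H–CH3 eclipsed, I–COOH eclipsed, tBu–CHO eclipsed; 1.5 + 3.4 + 4.7 = 9.6 kcal/mol.
CH3 at 60° (staggered): I–CH3 gauche, I–COOH gauche, tBu–COOH gauche, tBu–CHO gauche; 1.0 + 1.0 + 1.4 + 1.6 = 5.0 kcal/mol.
CH3 at 120° (eclipsed): H–CHO eclipsed, I–CH3 eclipsed, tBu–COOH eclipsed; 1.7 + 3.4 + 4.1 = 9.2 kcal/mol.
CH3 at 180° (staggered): I–CH3 gauche, I–CHO gauche, tBu–CH3 gauche, tBu–COOH gauche; 1.0 + 0.9 + 1.3 + 1.4 = 4.6 kcal/mol.
CH3 at 240° (eclipsed): H–COOH eclipsed, I–CHO eclipsed, tBu–CH3 eclipsed; 1.9 + 2.6 + 4.3 = 8.8 kcal/mol.
CH3 at 300° (staggered): I–COOH gauche, I–CHO gauche, tBu–CH3 gauche, tBu–CHO gauche; 1.0 + 0.9 + 1.3 + 1.6 = 4.8 kcal/mol.
The maximum (9.6 kcal/mol) occurs with CH3 at 0°.

0°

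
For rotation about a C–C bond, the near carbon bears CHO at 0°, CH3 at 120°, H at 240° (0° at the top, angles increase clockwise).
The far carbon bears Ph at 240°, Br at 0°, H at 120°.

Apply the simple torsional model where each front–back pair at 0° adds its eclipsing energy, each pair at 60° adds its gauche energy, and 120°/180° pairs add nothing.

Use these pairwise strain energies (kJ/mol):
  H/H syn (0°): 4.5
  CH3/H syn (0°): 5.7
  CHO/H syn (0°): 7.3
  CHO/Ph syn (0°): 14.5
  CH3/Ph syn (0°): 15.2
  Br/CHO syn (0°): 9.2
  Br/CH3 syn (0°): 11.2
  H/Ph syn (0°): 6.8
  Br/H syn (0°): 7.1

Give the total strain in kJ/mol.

21.7 kJ/mol

This conformer (eclipsed): CHO–Br eclipsed, CH3–H eclipsed, H–Ph eclipsed; 9.2 + 5.7 + 6.8 = 21.7 kJ/mol.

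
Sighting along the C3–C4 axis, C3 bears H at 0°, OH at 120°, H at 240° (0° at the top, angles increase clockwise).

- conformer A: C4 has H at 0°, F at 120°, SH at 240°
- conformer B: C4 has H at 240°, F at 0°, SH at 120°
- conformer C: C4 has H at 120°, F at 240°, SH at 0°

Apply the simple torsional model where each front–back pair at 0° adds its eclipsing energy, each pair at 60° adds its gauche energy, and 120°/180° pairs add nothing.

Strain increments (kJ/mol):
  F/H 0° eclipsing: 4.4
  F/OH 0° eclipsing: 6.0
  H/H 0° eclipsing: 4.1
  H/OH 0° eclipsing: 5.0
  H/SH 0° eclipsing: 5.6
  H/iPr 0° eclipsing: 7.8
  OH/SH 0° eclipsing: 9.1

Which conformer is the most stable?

A (eclipsed): H–H eclipsed, OH–F eclipsed, H–SH eclipsed; 4.1 + 6.0 + 5.6 = 15.7 kJ/mol.
B (eclipsed): H–F eclipsed, OH–SH eclipsed, H–H eclipsed; 4.4 + 9.1 + 4.1 = 17.6 kJ/mol.
C (eclipsed): H–SH eclipsed, OH–H eclipsed, H–F eclipsed; 5.6 + 5.0 + 4.4 = 15.0 kJ/mol.
C has the lowest total (15.0 kJ/mol).

C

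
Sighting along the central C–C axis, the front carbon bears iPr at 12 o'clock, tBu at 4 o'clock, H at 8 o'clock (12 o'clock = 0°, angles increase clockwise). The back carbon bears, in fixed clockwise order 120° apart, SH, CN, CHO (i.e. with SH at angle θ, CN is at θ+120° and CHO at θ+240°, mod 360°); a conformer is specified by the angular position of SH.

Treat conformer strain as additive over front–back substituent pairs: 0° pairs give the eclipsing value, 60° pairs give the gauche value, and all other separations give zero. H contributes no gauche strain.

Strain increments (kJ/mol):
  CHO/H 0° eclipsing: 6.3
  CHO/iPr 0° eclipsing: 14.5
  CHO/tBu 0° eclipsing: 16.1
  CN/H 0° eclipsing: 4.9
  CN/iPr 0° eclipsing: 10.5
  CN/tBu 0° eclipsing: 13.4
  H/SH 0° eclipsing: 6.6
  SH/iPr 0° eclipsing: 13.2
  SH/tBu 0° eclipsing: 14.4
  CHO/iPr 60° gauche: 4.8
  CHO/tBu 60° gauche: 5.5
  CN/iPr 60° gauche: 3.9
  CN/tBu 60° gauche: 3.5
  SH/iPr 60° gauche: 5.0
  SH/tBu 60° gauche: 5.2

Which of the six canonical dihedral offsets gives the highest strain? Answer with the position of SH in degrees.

120°

SH at 0° (eclipsed): iPr(0°)/SH(0°) eclipsed 13.2; tBu(120°)/CN(120°) eclipsed 13.4; H(240°)/CHO(240°) eclipsed 6.3 → 32.9 kJ/mol.
SH at 60° (staggered): iPr(0°)/SH(60°) gauche 5.0; iPr(0°)/CHO(300°) gauche 4.8; tBu(120°)/SH(60°) gauche 5.2; tBu(120°)/CN(180°) gauche 3.5 → 18.5 kJ/mol.
SH at 120° (eclipsed): iPr(0°)/CHO(0°) eclipsed 14.5; tBu(120°)/SH(120°) eclipsed 14.4; H(240°)/CN(240°) eclipsed 4.9 → 33.8 kJ/mol.
SH at 180° (staggered): iPr(0°)/CN(300°) gauche 3.9; iPr(0°)/CHO(60°) gauche 4.8; tBu(120°)/SH(180°) gauche 5.2; tBu(120°)/CHO(60°) gauche 5.5 → 19.4 kJ/mol.
SH at 240° (eclipsed): iPr(0°)/CN(0°) eclipsed 10.5; tBu(120°)/CHO(120°) eclipsed 16.1; H(240°)/SH(240°) eclipsed 6.6 → 33.2 kJ/mol.
SH at 300° (staggered): iPr(0°)/SH(300°) gauche 5.0; iPr(0°)/CN(60°) gauche 3.9; tBu(120°)/CN(60°) gauche 3.5; tBu(120°)/CHO(180°) gauche 5.5 → 17.9 kJ/mol.
The maximum (33.8 kJ/mol) occurs with SH at 120°.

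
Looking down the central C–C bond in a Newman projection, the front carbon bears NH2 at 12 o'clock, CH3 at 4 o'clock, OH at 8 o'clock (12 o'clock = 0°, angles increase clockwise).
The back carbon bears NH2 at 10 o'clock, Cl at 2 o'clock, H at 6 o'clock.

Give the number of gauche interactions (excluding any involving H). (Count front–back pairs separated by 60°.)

4

Non-H gauche pairs: NH2(0°)/NH2(300°); NH2(0°)/Cl(60°); CH3(120°)/Cl(60°); OH(240°)/NH2(300°) — 4 interactions.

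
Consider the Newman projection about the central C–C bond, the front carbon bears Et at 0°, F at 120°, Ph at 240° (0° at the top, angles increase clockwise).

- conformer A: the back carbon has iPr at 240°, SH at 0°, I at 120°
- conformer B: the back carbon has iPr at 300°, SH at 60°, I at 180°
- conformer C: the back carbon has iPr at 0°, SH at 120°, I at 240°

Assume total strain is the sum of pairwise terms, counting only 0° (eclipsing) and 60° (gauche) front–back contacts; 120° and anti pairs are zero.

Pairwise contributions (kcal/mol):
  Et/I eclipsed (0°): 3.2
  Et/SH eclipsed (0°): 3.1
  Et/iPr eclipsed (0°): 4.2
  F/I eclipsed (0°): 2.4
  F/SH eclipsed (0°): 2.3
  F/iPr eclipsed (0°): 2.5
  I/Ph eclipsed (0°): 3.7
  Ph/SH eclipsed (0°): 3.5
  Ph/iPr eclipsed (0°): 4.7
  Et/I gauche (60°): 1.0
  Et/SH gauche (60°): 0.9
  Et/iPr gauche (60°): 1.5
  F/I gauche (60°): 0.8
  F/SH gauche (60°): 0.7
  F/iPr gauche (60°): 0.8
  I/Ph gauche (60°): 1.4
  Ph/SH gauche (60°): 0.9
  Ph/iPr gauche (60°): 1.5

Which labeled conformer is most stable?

B

A is eclipsed. Et at 0° is eclipsed with SH at 0° (3.1); F at 120° is eclipsed with I at 120° (2.4); Ph at 240° is eclipsed with iPr at 240° (4.7). Total 10.2 kcal/mol.
B is staggered. Et at 0° is gauche with iPr at 300° (1.5); Et at 0° is gauche with SH at 60° (0.9); F at 120° is gauche with SH at 60° (0.7); F at 120° is gauche with I at 180° (0.8); Ph at 240° is gauche with iPr at 300° (1.5); Ph at 240° is gauche with I at 180° (1.4). Total 6.8 kcal/mol.
C is eclipsed. Et at 0° is eclipsed with iPr at 0° (4.2); F at 120° is eclipsed with SH at 120° (2.3); Ph at 240° is eclipsed with I at 240° (3.7). Total 10.2 kcal/mol.
B has the lowest total (6.8 kcal/mol).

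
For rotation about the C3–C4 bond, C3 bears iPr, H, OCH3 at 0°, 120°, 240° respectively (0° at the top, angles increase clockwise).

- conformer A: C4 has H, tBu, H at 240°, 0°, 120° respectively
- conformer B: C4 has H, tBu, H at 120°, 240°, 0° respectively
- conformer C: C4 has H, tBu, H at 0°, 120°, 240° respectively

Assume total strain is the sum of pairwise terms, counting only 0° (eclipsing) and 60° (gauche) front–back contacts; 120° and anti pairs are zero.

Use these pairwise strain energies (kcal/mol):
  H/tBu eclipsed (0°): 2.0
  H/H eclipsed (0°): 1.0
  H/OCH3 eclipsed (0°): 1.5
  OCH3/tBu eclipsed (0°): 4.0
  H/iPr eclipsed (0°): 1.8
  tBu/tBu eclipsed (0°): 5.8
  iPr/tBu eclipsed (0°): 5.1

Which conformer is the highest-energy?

A

A is eclipsed. iPr at 0° is eclipsed with tBu at 0° (5.1); H at 120° is eclipsed with H at 120° (1.0); OCH3 at 240° is eclipsed with H at 240° (1.5). Total 7.6 kcal/mol.
B is eclipsed. iPr at 0° is eclipsed with H at 0° (1.8); H at 120° is eclipsed with H at 120° (1.0); OCH3 at 240° is eclipsed with tBu at 240° (4.0). Total 6.8 kcal/mol.
C is eclipsed. iPr at 0° is eclipsed with H at 0° (1.8); H at 120° is eclipsed with tBu at 120° (2.0); OCH3 at 240° is eclipsed with H at 240° (1.5). Total 5.3 kcal/mol.
A has the highest total (7.6 kcal/mol).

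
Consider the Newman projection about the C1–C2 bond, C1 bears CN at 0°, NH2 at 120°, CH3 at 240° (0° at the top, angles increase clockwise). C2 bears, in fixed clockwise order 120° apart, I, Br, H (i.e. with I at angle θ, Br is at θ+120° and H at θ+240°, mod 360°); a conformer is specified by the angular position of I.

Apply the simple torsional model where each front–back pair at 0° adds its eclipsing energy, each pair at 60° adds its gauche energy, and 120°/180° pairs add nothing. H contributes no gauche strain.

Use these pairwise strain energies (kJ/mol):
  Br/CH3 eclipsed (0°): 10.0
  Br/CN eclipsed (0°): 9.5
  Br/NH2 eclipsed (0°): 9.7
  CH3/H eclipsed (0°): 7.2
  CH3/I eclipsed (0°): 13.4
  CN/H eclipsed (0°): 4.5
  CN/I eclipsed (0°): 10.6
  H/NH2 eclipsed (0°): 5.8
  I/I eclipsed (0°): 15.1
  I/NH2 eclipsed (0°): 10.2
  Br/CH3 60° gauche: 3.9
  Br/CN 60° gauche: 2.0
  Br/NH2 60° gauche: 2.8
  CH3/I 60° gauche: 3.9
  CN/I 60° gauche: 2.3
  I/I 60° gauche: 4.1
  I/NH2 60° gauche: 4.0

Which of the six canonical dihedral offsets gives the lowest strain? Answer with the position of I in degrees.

300°

I at 0° (eclipsed): CN–I eclipsed, NH2–Br eclipsed, CH3–H eclipsed; 10.6 + 9.7 + 7.2 = 27.5 kJ/mol.
I at 60° (staggered): CN–I gauche, NH2–I gauche, NH2–Br gauche, CH3–Br gauche; 2.3 + 4.0 + 2.8 + 3.9 = 13.0 kJ/mol.
I at 120° (eclipsed): CN–H eclipsed, NH2–I eclipsed, CH3–Br eclipsed; 4.5 + 10.2 + 10.0 = 24.7 kJ/mol.
I at 180° (staggered): CN–Br gauche, NH2–I gauche, CH3–I gauche, CH3–Br gauche; 2.0 + 4.0 + 3.9 + 3.9 = 13.8 kJ/mol.
I at 240° (eclipsed): CN–Br eclipsed, NH2–H eclipsed, CH3–I eclipsed; 9.5 + 5.8 + 13.4 = 28.7 kJ/mol.
I at 300° (staggered): CN–I gauche, CN–Br gauche, NH2–Br gauche, CH3–I gauche; 2.3 + 2.0 + 2.8 + 3.9 = 11.0 kJ/mol.
The minimum (11.0 kJ/mol) occurs with I at 300°.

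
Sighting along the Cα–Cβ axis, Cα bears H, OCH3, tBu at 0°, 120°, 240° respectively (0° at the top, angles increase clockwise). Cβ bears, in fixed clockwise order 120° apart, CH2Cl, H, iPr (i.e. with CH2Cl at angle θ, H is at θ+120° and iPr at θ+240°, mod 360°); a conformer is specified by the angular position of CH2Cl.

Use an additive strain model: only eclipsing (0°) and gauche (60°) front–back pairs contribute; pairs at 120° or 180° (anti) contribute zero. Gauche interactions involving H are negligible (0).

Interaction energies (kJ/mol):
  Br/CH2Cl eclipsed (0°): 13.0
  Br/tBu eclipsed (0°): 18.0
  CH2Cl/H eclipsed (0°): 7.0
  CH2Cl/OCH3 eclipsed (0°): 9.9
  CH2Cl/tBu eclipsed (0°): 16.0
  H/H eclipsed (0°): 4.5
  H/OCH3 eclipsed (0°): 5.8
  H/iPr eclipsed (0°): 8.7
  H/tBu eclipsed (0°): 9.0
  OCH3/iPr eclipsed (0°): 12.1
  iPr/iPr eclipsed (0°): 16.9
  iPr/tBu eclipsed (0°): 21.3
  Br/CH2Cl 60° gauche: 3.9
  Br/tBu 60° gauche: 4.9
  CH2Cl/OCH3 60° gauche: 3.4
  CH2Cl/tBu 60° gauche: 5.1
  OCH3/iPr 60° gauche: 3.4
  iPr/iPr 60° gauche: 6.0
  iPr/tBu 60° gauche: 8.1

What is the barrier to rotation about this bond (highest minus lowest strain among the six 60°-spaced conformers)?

CH2Cl at 0° is eclipsed. H at 0° is eclipsed with CH2Cl at 0° (7.0); OCH3 at 120° is eclipsed with H at 120° (5.8); tBu at 240° is eclipsed with iPr at 240° (21.3). Total 34.1 kJ/mol.
CH2Cl at 60° is staggered. OCH3 at 120° is gauche with CH2Cl at 60° (3.4); tBu at 240° is gauche with iPr at 300° (8.1). Total 11.5 kJ/mol.
CH2Cl at 120° is eclipsed. H at 0° is eclipsed with iPr at 0° (8.7); OCH3 at 120° is eclipsed with CH2Cl at 120° (9.9); tBu at 240° is eclipsed with H at 240° (9.0). Total 27.6 kJ/mol.
CH2Cl at 180° is staggered. OCH3 at 120° is gauche with CH2Cl at 180° (3.4); OCH3 at 120° is gauche with iPr at 60° (3.4); tBu at 240° is gauche with CH2Cl at 180° (5.1). Total 11.9 kJ/mol.
CH2Cl at 240° is eclipsed. H at 0° is eclipsed with H at 0° (4.5); OCH3 at 120° is eclipsed with iPr at 120° (12.1); tBu at 240° is eclipsed with CH2Cl at 240° (16.0). Total 32.6 kJ/mol.
CH2Cl at 300° is staggered. OCH3 at 120° is gauche with iPr at 180° (3.4); tBu at 240° is gauche with CH2Cl at 300° (5.1); tBu at 240° is gauche with iPr at 180° (8.1). Total 16.6 kJ/mol.
Max at 0° (34.1 kJ/mol), min at 60° (11.5 kJ/mol); barrier = 22.6 kJ/mol.

22.6 kJ/mol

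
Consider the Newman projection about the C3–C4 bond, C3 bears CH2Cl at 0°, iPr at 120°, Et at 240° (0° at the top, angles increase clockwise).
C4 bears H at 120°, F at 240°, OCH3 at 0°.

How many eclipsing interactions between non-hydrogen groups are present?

2

Non-H eclipsing pairs: CH2Cl(0°)/OCH3(0°); Et(240°)/F(240°) — 2 interactions.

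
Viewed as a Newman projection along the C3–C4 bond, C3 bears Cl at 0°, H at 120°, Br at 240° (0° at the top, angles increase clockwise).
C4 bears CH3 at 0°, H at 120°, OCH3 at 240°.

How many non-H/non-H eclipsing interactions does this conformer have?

2

Non-H eclipsing pairs: Cl(0°)/CH3(0°); Br(240°)/OCH3(240°) — 2 interactions.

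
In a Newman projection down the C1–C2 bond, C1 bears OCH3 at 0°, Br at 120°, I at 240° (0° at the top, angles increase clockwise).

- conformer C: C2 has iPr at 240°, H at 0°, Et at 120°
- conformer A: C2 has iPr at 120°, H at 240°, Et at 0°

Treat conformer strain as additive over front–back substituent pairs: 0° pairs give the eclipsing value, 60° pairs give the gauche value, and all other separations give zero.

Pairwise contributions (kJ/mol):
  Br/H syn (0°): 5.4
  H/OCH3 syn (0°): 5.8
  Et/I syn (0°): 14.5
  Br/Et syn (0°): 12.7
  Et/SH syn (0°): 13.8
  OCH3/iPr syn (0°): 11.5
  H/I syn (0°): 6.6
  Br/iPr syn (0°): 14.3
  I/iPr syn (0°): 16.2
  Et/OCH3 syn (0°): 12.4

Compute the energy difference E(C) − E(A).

C (eclipsed): OCH3–H eclipsed, Br–Et eclipsed, I–iPr eclipsed; 5.8 + 12.7 + 16.2 = 34.7 kJ/mol.
A (eclipsed): OCH3–Et eclipsed, Br–iPr eclipsed, I–H eclipsed; 12.4 + 14.3 + 6.6 = 33.3 kJ/mol.
E(C) − E(A) = 34.7 − 33.3 = +1.4 kJ/mol.

+1.4 kJ/mol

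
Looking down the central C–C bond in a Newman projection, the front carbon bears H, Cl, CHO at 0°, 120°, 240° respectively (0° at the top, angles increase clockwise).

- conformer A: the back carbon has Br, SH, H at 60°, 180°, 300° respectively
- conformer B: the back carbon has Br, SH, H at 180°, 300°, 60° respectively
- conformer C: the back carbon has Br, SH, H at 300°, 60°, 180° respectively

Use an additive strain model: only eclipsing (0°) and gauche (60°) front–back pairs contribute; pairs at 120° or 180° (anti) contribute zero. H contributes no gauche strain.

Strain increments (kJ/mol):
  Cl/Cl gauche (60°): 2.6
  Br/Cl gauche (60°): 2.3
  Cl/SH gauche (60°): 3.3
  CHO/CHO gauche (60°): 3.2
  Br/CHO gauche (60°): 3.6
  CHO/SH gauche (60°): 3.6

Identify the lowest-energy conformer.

A (staggered): Cl–Br gauche, Cl–SH gauche, CHO–SH gauche; 2.3 + 3.3 + 3.6 = 9.2 kJ/mol.
B (staggered): Cl–Br gauche, CHO–Br gauche, CHO–SH gauche; 2.3 + 3.6 + 3.6 = 9.5 kJ/mol.
C (staggered): Cl–SH gauche, CHO–Br gauche; 3.3 + 3.6 = 6.9 kJ/mol.
C has the lowest total (6.9 kJ/mol).

C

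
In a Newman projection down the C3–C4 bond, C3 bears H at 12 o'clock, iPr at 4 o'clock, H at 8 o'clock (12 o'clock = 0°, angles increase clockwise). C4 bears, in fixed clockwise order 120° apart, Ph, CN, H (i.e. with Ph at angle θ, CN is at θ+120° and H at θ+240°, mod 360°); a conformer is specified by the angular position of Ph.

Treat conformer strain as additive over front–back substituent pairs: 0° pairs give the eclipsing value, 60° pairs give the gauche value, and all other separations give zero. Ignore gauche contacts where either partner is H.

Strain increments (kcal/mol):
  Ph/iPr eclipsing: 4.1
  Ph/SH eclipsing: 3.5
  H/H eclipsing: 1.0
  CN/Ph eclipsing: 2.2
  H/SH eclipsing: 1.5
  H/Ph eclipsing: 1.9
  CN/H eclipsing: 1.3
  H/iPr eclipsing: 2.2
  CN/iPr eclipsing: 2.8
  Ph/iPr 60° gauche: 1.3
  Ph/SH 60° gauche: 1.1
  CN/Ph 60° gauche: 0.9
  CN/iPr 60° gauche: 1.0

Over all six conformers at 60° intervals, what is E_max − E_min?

5.4 kcal/mol

Ph at 0° (eclipsed): H(0°)/Ph(0°) eclipsed 1.9; iPr(120°)/CN(120°) eclipsed 2.8; H(240°)/H(240°) eclipsed 1.0 → 5.7 kcal/mol.
Ph at 60° (staggered): iPr(120°)/Ph(60°) gauche 1.3; iPr(120°)/CN(180°) gauche 1.0 → 2.3 kcal/mol.
Ph at 120° (eclipsed): H(0°)/H(0°) eclipsed 1.0; iPr(120°)/Ph(120°) eclipsed 4.1; H(240°)/CN(240°) eclipsed 1.3 → 6.4 kcal/mol.
Ph at 180° (staggered): iPr(120°)/Ph(180°) gauche 1.3 → 1.3 kcal/mol.
Ph at 240° (eclipsed): H(0°)/CN(0°) eclipsed 1.3; iPr(120°)/H(120°) eclipsed 2.2; H(240°)/Ph(240°) eclipsed 1.9 → 5.4 kcal/mol.
Ph at 300° (staggered): iPr(120°)/CN(60°) gauche 1.0 → 1.0 kcal/mol.
Max at 120° (6.4 kcal/mol), min at 300° (1.0 kcal/mol); barrier = 5.4 kcal/mol.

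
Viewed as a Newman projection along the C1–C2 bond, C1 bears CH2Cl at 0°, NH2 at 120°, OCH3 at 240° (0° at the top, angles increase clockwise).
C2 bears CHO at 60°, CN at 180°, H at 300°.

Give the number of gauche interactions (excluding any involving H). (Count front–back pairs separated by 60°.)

Non-H gauche pairs: CH2Cl(0°)/CHO(60°); NH2(120°)/CHO(60°); NH2(120°)/CN(180°); OCH3(240°)/CN(180°) — 4 interactions.

4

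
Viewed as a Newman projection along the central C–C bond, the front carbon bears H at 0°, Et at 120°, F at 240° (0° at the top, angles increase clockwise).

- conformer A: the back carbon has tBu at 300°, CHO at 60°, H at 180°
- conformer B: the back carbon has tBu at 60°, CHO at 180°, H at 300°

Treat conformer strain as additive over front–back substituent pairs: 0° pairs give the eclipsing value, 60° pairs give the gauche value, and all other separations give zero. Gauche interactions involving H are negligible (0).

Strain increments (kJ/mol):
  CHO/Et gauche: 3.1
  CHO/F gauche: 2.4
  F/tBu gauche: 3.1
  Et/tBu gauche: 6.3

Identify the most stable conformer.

A is staggered. Et at 120° is gauche with CHO at 60° (3.1); F at 240° is gauche with tBu at 300° (3.1). Total 6.2 kJ/mol.
B is staggered. Et at 120° is gauche with tBu at 60° (6.3); Et at 120° is gauche with CHO at 180° (3.1); F at 240° is gauche with CHO at 180° (2.4). Total 11.8 kJ/mol.
A has the lowest total (6.2 kJ/mol).

A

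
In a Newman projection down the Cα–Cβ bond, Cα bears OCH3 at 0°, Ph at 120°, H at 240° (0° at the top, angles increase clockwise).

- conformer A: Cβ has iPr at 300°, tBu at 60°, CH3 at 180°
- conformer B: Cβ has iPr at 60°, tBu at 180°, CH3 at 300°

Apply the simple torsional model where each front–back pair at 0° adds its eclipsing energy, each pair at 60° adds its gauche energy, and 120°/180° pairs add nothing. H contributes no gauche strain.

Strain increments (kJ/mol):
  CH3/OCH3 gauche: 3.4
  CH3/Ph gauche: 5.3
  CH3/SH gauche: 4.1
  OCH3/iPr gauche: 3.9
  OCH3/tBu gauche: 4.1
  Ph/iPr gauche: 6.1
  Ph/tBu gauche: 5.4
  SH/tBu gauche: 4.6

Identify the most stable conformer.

A

A (staggered): OCH3–iPr gauche, OCH3–tBu gauche, Ph–tBu gauche, Ph–CH3 gauche; 3.9 + 4.1 + 5.4 + 5.3 = 18.7 kJ/mol.
B (staggered): OCH3–iPr gauche, OCH3–CH3 gauche, Ph–iPr gauche, Ph–tBu gauche; 3.9 + 3.4 + 6.1 + 5.4 = 18.8 kJ/mol.
A has the lowest total (18.7 kJ/mol).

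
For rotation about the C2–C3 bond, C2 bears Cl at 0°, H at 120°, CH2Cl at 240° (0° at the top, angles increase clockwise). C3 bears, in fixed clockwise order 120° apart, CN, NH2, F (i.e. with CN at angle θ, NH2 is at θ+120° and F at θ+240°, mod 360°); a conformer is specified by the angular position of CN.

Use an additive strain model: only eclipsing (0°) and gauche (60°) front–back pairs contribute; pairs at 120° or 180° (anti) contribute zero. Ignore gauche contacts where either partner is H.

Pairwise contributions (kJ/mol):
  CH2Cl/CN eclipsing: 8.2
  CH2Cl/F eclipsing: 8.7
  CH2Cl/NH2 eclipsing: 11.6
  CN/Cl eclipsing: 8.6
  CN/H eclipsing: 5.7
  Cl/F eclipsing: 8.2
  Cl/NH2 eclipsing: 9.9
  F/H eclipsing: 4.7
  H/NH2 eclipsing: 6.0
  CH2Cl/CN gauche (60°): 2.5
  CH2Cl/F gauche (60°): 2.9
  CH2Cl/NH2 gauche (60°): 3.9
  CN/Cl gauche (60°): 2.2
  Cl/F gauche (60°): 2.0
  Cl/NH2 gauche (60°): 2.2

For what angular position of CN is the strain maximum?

CN at 0° (eclipsed): Cl(0°)/CN(0°) eclipsed 8.6; H(120°)/NH2(120°) eclipsed 6.0; CH2Cl(240°)/F(240°) eclipsed 8.7 → 23.3 kJ/mol.
CN at 60° (staggered): Cl(0°)/CN(60°) gauche 2.2; Cl(0°)/F(300°) gauche 2.0; CH2Cl(240°)/NH2(180°) gauche 3.9; CH2Cl(240°)/F(300°) gauche 2.9 → 11.0 kJ/mol.
CN at 120° (eclipsed): Cl(0°)/F(0°) eclipsed 8.2; H(120°)/CN(120°) eclipsed 5.7; CH2Cl(240°)/NH2(240°) eclipsed 11.6 → 25.5 kJ/mol.
CN at 180° (staggered): Cl(0°)/NH2(300°) gauche 2.2; Cl(0°)/F(60°) gauche 2.0; CH2Cl(240°)/CN(180°) gauche 2.5; CH2Cl(240°)/NH2(300°) gauche 3.9 → 10.6 kJ/mol.
CN at 240° (eclipsed): Cl(0°)/NH2(0°) eclipsed 9.9; H(120°)/F(120°) eclipsed 4.7; CH2Cl(240°)/CN(240°) eclipsed 8.2 → 22.8 kJ/mol.
CN at 300° (staggered): Cl(0°)/CN(300°) gauche 2.2; Cl(0°)/NH2(60°) gauche 2.2; CH2Cl(240°)/CN(300°) gauche 2.5; CH2Cl(240°)/F(180°) gauche 2.9 → 9.8 kJ/mol.
The maximum (25.5 kJ/mol) occurs with CN at 120°.

120°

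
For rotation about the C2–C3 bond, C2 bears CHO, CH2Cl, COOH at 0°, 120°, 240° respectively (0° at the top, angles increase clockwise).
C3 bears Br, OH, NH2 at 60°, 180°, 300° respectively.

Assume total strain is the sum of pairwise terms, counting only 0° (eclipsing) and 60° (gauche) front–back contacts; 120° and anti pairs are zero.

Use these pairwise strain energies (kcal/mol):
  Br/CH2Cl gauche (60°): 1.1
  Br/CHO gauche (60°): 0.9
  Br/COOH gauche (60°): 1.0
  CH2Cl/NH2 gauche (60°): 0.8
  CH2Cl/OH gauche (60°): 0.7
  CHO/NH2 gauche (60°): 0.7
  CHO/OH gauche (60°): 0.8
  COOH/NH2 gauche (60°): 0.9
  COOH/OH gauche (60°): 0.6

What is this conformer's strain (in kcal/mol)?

4.9 kcal/mol

This conformer is staggered. CHO at 0° is gauche with Br at 60° (0.9); CHO at 0° is gauche with NH2 at 300° (0.7); CH2Cl at 120° is gauche with Br at 60° (1.1); CH2Cl at 120° is gauche with OH at 180° (0.7); COOH at 240° is gauche with OH at 180° (0.6); COOH at 240° is gauche with NH2 at 300° (0.9). Total 4.9 kcal/mol.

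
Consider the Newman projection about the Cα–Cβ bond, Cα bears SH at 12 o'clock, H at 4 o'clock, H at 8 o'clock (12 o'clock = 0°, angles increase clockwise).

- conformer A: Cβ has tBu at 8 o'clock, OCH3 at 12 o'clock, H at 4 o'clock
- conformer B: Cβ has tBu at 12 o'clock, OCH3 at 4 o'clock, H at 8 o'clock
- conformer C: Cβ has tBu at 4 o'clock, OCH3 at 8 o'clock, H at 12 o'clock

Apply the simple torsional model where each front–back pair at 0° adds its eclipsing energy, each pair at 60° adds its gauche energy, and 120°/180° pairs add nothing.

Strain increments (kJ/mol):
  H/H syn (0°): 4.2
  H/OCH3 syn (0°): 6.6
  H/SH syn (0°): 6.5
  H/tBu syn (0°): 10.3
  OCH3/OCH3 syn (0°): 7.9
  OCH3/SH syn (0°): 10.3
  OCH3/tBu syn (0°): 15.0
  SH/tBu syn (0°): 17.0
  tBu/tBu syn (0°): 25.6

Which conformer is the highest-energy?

B

A (eclipsed): SH(0°)/OCH3(0°) eclipsed 10.3; H(120°)/H(120°) eclipsed 4.2; H(240°)/tBu(240°) eclipsed 10.3 → 24.8 kJ/mol.
B (eclipsed): SH(0°)/tBu(0°) eclipsed 17.0; H(120°)/OCH3(120°) eclipsed 6.6; H(240°)/H(240°) eclipsed 4.2 → 27.8 kJ/mol.
C (eclipsed): SH(0°)/H(0°) eclipsed 6.5; H(120°)/tBu(120°) eclipsed 10.3; H(240°)/OCH3(240°) eclipsed 6.6 → 23.4 kJ/mol.
B has the highest total (27.8 kJ/mol).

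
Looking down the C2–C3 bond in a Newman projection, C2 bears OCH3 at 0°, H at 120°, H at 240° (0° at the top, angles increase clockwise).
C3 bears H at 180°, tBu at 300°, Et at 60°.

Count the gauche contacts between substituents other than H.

Non-H gauche pairs: OCH3(0°)/tBu(300°); OCH3(0°)/Et(60°) — 2 interactions.

2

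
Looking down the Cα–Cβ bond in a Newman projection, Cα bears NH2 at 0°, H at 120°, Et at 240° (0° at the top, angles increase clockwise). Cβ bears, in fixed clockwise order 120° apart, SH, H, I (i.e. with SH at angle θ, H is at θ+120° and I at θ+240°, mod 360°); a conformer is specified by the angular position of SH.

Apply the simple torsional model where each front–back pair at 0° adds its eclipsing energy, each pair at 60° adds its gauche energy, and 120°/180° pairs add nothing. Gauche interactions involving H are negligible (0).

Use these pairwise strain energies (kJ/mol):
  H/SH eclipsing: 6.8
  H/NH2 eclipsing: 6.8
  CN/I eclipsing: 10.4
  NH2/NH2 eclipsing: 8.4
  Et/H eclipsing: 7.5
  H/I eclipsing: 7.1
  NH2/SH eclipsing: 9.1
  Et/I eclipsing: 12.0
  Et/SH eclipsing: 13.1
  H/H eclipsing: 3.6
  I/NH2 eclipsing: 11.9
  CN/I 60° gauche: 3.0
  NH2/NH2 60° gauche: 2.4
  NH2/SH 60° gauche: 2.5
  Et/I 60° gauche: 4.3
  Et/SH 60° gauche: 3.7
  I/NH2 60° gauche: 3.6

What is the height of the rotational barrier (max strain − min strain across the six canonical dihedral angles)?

SH at 0° (eclipsed): NH2(0°)/SH(0°) eclipsed 9.1; H(120°)/H(120°) eclipsed 3.6; Et(240°)/I(240°) eclipsed 12.0 → 24.7 kJ/mol.
SH at 60° (staggered): NH2(0°)/SH(60°) gauche 2.5; NH2(0°)/I(300°) gauche 3.6; Et(240°)/I(300°) gauche 4.3 → 10.4 kJ/mol.
SH at 120° (eclipsed): NH2(0°)/I(0°) eclipsed 11.9; H(120°)/SH(120°) eclipsed 6.8; Et(240°)/H(240°) eclipsed 7.5 → 26.2 kJ/mol.
SH at 180° (staggered): NH2(0°)/I(60°) gauche 3.6; Et(240°)/SH(180°) gauche 3.7 → 7.3 kJ/mol.
SH at 240° (eclipsed): NH2(0°)/H(0°) eclipsed 6.8; H(120°)/I(120°) eclipsed 7.1; Et(240°)/SH(240°) eclipsed 13.1 → 27.0 kJ/mol.
SH at 300° (staggered): NH2(0°)/SH(300°) gauche 2.5; Et(240°)/SH(300°) gauche 3.7; Et(240°)/I(180°) gauche 4.3 → 10.5 kJ/mol.
Max at 240° (27.0 kJ/mol), min at 180° (7.3 kJ/mol); barrier = 19.7 kJ/mol.

19.7 kJ/mol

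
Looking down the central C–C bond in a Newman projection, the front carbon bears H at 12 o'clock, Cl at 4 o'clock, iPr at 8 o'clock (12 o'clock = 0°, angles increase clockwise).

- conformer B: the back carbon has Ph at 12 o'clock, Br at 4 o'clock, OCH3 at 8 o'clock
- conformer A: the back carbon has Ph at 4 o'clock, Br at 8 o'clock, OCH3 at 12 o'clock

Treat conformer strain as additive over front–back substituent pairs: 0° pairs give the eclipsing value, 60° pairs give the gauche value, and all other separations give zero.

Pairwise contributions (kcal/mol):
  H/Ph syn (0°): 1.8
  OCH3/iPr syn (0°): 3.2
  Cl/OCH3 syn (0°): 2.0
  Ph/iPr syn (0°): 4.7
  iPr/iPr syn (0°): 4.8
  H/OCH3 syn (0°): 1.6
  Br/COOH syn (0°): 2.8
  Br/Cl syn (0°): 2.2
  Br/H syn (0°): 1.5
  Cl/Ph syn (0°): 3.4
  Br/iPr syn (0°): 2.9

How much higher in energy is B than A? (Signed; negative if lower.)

B (eclipsed): H(0°)/Ph(0°) eclipsed 1.8; Cl(120°)/Br(120°) eclipsed 2.2; iPr(240°)/OCH3(240°) eclipsed 3.2 → 7.2 kcal/mol.
A (eclipsed): H(0°)/OCH3(0°) eclipsed 1.6; Cl(120°)/Ph(120°) eclipsed 3.4; iPr(240°)/Br(240°) eclipsed 2.9 → 7.9 kcal/mol.
E(B) − E(A) = 7.2 − 7.9 = -0.7 kcal/mol.

-0.7 kcal/mol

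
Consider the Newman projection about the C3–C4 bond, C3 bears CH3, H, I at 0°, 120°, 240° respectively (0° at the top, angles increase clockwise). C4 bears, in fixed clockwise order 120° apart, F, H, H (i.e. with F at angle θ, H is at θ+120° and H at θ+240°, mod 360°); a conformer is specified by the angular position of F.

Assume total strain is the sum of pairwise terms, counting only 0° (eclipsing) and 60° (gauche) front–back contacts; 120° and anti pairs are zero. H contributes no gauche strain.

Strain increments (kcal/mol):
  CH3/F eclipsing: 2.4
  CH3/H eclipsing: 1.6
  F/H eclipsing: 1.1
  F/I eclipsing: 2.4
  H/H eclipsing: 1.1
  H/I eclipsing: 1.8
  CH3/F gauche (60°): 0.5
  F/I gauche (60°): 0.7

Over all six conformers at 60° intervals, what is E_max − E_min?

F at 0° (eclipsed): CH3(0°)/F(0°) eclipsed 2.4; H(120°)/H(120°) eclipsed 1.1; I(240°)/H(240°) eclipsed 1.8 → 5.3 kcal/mol.
F at 60° (staggered): CH3(0°)/F(60°) gauche 0.5 → 0.5 kcal/mol.
F at 120° (eclipsed): CH3(0°)/H(0°) eclipsed 1.6; H(120°)/F(120°) eclipsed 1.1; I(240°)/H(240°) eclipsed 1.8 → 4.5 kcal/mol.
F at 180° (staggered): I(240°)/F(180°) gauche 0.7 → 0.7 kcal/mol.
F at 240° (eclipsed): CH3(0°)/H(0°) eclipsed 1.6; H(120°)/H(120°) eclipsed 1.1; I(240°)/F(240°) eclipsed 2.4 → 5.1 kcal/mol.
F at 300° (staggered): CH3(0°)/F(300°) gauche 0.5; I(240°)/F(300°) gauche 0.7 → 1.2 kcal/mol.
Max at 0° (5.3 kcal/mol), min at 60° (0.5 kcal/mol); barrier = 4.8 kcal/mol.

4.8 kcal/mol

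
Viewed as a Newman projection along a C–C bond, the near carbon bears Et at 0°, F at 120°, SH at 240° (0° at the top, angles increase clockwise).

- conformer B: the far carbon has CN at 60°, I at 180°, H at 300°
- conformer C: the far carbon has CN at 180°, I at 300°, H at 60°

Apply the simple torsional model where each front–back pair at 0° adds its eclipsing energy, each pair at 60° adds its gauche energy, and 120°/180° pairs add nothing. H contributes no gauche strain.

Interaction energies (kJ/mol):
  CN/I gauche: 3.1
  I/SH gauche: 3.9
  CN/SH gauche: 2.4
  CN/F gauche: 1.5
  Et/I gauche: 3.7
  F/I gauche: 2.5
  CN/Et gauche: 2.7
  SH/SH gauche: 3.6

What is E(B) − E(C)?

-0.9 kJ/mol

B (staggered): Et–CN gauche, F–CN gauche, F–I gauche, SH–I gauche; 2.7 + 1.5 + 2.5 + 3.9 = 10.6 kJ/mol.
C (staggered): Et–I gauche, F–CN gauche, SH–CN gauche, SH–I gauche; 3.7 + 1.5 + 2.4 + 3.9 = 11.5 kJ/mol.
E(B) − E(C) = 10.6 − 11.5 = -0.9 kJ/mol.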